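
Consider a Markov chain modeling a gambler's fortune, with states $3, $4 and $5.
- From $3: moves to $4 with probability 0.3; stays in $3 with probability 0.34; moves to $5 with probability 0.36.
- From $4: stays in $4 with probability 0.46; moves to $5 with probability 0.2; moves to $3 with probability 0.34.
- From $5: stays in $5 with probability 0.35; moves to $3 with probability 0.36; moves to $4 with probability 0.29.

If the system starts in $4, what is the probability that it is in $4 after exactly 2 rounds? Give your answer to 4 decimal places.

Sum over the intermediate state after 1 round:
P = P($4→$3)·P($3→$4) + P($4→$4)·P($4→$4) + P($4→$5)·P($5→$4)
  = 0.34×0.3 + 0.46×0.46 + 0.2×0.29
  = 0.1020 + 0.2116 + 0.0580 = 0.3716

0.3716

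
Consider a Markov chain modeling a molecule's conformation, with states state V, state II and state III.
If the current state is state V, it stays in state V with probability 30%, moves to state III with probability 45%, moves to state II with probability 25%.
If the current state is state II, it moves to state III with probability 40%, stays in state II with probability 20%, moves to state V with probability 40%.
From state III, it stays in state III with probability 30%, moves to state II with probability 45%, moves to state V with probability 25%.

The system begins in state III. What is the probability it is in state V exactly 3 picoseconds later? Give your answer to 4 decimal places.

Propagate the distribution vector 3 picoseconds from state III.
After 0 picoseconds: (0.0000, 0.0000, 1.0000)
After 1 picosecond: (0.2500, 0.4500, 0.3000)
After 2 picoseconds: (0.3300, 0.2875, 0.3825)
After 3 picoseconds: (0.3096, 0.3121, 0.3783)
P(in state V after 3 picoseconds) = 0.3096

0.3096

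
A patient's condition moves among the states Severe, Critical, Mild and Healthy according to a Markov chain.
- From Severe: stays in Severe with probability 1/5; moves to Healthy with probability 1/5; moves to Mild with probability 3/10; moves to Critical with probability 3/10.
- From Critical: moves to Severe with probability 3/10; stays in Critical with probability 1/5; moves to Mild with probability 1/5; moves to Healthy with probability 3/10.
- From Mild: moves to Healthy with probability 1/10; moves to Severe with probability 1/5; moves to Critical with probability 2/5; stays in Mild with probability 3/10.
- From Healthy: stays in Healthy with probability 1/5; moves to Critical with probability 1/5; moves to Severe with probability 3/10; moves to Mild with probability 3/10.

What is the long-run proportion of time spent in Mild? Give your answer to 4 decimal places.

Let the stationary distribution be π with π = πP and π_1 + π_2 + π_3 + π_4 = 1.
π_1 = 0.2·π_1 + 0.3·π_2 + 0.2·π_3 + 0.3·π_4
π_2 = 0.3·π_1 + 0.2·π_2 + 0.4·π_3 + 0.2·π_4
π_3 = 0.3·π_1 + 0.2·π_2 + 0.3·π_3 + 0.3·π_4
Solving with the normalization constraint gives π = (0.2480, 0.2792, 0.2721, 0.2007).
So the stationary probability of Mild is 0.2721.

0.2721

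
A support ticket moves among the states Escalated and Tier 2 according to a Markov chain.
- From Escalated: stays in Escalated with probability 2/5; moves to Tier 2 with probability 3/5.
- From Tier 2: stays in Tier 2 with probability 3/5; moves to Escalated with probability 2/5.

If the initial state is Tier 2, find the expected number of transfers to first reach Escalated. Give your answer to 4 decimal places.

2.5000

Let t(s) be the expected number of transfers to first reach Escalated from state s, with t(Escalated) = 0. Conditioning on the first transfer:
t(Tier 2) = 1 + 0.6·t(Tier 2)
Solving: t(Tier 2) = 2.5000.
Expected transfers from Tier 2 to Escalated: 2.5000.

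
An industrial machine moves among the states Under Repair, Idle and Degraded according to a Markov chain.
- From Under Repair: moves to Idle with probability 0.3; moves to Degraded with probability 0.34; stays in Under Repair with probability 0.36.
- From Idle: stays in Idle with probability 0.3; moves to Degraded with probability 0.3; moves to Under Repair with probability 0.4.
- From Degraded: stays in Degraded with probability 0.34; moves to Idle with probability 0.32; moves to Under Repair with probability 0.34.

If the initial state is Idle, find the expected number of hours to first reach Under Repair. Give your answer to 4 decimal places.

Let t(s) be the expected number of hours to first reach Under Repair from state s, with t(Under Repair) = 0. Conditioning on the first hour:
t(Idle) = 1 + 0.3·t(Idle) + 0.3·t(Degraded)
t(Degraded) = 1 + 0.32·t(Idle) + 0.34·t(Degraded)
Solving: t(Idle) = 2.6230, t(Degraded) = 2.7869.
Expected hours from Idle to Under Repair: 2.6230.

2.6230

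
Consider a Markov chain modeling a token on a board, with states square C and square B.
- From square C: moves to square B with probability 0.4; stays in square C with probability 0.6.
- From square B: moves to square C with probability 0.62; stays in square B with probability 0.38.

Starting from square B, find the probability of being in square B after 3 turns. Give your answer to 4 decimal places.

Propagate the distribution vector 3 turns from square B.
After 0 turns: (0.0000, 1.0000)
After 1 turn: (0.6200, 0.3800)
After 2 turns: (0.6076, 0.3924)
After 3 turns: (0.6078, 0.3922)
P(in square B after 3 turns) = 0.3922

0.3922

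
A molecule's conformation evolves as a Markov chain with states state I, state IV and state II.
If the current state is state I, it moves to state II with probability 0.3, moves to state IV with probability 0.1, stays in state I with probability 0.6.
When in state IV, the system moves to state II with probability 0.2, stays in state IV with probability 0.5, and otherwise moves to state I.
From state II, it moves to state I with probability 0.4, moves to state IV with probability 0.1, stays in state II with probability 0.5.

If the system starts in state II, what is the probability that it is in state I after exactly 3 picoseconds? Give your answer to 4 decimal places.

0.4800

Propagate the distribution vector 3 picoseconds from state II.
After 0 picoseconds: (0.0000, 0.0000, 1.0000)
After 1 picosecond: (0.4000, 0.1000, 0.5000)
After 2 picoseconds: (0.4700, 0.1400, 0.3900)
After 3 picoseconds: (0.4800, 0.1560, 0.3640)
P(in state I after 3 picoseconds) = 0.4800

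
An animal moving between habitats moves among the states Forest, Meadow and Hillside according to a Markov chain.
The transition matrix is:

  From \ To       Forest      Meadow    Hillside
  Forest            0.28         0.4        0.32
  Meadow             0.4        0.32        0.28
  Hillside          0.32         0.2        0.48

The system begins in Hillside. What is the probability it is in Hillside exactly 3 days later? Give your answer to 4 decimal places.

0.3707

Propagate the distribution vector 3 days from Hillside.
After 0 days: (0.0000, 0.0000, 1.0000)
After 1 day: (0.3200, 0.2000, 0.4800)
After 2 days: (0.3232, 0.2880, 0.3888)
After 3 days: (0.3301, 0.2992, 0.3707)
P(in Hillside after 3 days) = 0.3707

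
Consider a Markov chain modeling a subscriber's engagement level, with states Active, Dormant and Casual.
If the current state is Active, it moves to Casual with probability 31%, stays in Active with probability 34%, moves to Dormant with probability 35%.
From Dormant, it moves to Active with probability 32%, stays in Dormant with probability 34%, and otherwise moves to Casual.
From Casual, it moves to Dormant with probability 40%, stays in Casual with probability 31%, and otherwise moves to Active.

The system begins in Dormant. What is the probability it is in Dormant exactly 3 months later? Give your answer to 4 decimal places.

Propagate the distribution vector 3 months from Dormant.
After 0 months: (0.0000, 1.0000, 0.0000)
After 1 month: (0.3200, 0.3400, 0.3400)
After 2 months: (0.3162, 0.3636, 0.3202)
After 3 months: (0.3167, 0.3624, 0.3209)
P(in Dormant after 3 months) = 0.3624

0.3624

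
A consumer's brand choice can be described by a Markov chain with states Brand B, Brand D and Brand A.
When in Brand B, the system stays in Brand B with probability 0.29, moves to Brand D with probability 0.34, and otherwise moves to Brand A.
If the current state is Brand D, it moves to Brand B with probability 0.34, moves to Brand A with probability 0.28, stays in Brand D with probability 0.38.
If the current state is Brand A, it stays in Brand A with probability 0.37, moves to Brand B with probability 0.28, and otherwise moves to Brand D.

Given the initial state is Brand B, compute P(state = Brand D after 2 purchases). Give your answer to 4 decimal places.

0.3573

Sum over the intermediate state after 1 purchase:
P = P(Brand B→Brand B)·P(Brand B→Brand D) + P(Brand B→Brand D)·P(Brand D→Brand D) + P(Brand B→Brand A)·P(Brand A→Brand D)
  = 0.29×0.34 + 0.34×0.38 + 0.37×0.35
  = 0.0986 + 0.1292 + 0.1295 = 0.3573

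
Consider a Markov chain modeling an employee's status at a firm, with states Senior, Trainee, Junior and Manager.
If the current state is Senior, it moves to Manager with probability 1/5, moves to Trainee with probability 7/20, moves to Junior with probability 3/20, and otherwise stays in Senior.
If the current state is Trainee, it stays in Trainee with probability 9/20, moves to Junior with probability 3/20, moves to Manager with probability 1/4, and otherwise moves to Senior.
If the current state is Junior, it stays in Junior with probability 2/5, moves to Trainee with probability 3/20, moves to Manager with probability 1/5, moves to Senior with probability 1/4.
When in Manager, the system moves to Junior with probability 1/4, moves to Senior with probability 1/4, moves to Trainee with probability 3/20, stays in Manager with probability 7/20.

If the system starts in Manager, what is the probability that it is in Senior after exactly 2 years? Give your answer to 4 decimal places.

0.2475

Propagate the distribution vector 2 years from Manager.
After 0 years: (0.0000, 0.0000, 0.0000, 1.0000)
After 1 year: (0.2500, 0.1500, 0.2500, 0.3500)
After 2 years: (0.2475, 0.2450, 0.2475, 0.2600)
P(in Senior after 2 years) = 0.2475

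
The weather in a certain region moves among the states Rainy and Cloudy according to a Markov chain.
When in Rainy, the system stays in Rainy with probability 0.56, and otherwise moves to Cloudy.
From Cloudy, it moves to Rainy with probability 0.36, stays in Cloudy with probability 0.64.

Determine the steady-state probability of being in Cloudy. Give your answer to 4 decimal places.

0.5500

Let the stationary distribution be π with π = πP and π_1 + π_2 = 1.
π_1 = 0.56·π_1 + 0.36·π_2
Solving with the normalization constraint gives π = (0.4500, 0.5500).
So the stationary probability of Cloudy is 0.5500.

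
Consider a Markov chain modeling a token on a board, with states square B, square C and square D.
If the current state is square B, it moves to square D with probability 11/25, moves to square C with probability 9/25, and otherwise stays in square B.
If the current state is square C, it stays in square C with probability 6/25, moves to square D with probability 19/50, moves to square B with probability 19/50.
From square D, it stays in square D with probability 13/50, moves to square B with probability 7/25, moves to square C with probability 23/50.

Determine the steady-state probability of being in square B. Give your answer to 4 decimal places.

0.2920

Let the stationary distribution be π with π = πP and π_1 + π_2 + π_3 = 1.
π_1 = 0.2·π_1 + 0.38·π_2 + 0.28·π_3
π_2 = 0.36·π_1 + 0.24·π_2 + 0.46·π_3
Solving with the normalization constraint gives π = (0.2920, 0.3531, 0.3549).
So the stationary probability of square B is 0.2920.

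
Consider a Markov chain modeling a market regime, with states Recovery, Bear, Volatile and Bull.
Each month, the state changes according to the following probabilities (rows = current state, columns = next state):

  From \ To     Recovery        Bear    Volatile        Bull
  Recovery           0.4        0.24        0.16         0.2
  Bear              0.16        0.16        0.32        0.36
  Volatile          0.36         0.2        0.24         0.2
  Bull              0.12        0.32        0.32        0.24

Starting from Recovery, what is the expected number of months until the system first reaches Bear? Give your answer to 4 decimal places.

4.0280

Let t(s) be the expected number of months to first reach Bear from state s, with t(Bear) = 0. Conditioning on the first month:
t(Recovery) = 1 + 0.4·t(Recovery) + 0.16·t(Volatile) + 0.2·t(Bull)
t(Volatile) = 1 + 0.36·t(Recovery) + 0.24·t(Volatile) + 0.2·t(Bull)
t(Bull) = 1 + 0.12·t(Recovery) + 0.32·t(Volatile) + 0.24·t(Bull)
Solving: t(Recovery) = 4.0280, t(Volatile) = 4.2032, t(Bull) = 3.7215.
Expected months from Recovery to Bear: 4.0280.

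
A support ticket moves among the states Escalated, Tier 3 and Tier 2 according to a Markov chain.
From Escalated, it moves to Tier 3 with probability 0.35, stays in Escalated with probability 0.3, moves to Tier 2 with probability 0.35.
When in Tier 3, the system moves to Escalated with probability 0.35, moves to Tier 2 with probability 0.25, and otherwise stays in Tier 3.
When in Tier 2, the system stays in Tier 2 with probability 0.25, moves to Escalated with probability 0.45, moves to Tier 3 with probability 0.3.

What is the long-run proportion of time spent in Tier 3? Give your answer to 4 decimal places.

0.3534

Let the stationary distribution be π with π = πP and π_1 + π_2 + π_3 = 1.
π_1 = 0.3·π_1 + 0.35·π_2 + 0.45·π_3
π_2 = 0.35·π_1 + 0.4·π_2 + 0.3·π_3
Solving with the normalization constraint gives π = (0.3606, 0.3534, 0.2861).
So the stationary probability of Tier 3 is 0.3534.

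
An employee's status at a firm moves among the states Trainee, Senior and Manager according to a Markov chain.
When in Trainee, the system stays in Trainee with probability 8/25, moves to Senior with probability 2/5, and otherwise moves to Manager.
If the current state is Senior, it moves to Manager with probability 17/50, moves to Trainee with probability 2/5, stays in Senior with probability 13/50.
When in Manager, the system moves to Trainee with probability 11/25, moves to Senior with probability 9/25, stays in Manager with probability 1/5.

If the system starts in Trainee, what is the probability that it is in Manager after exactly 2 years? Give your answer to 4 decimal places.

Sum over the intermediate state after 1 year:
P = P(Trainee→Trainee)·P(Trainee→Manager) + P(Trainee→Senior)·P(Senior→Manager) + P(Trainee→Manager)·P(Manager→Manager)
  = 0.32×0.28 + 0.4×0.34 + 0.28×0.2
  = 0.0896 + 0.1360 + 0.0560 = 0.2816

0.2816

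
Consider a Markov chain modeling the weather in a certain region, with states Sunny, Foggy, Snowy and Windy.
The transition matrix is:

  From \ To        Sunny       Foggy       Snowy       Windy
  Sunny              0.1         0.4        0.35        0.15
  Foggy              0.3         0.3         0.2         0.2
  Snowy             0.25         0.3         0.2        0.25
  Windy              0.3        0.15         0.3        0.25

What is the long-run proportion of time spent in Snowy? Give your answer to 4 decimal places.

0.2570

Let the stationary distribution be π with π = πP and π_1 + π_2 + π_3 + π_4 = 1.
π_1 = 0.1·π_1 + 0.3·π_2 + 0.25·π_3 + 0.3·π_4
π_2 = 0.4·π_1 + 0.3·π_2 + 0.3·π_3 + 0.15·π_4
π_3 = 0.35·π_1 + 0.2·π_2 + 0.2·π_3 + 0.3·π_4
Solving with the normalization constraint gives π = (0.2393, 0.2922, 0.2570, 0.2115).
So the stationary probability of Snowy is 0.2570.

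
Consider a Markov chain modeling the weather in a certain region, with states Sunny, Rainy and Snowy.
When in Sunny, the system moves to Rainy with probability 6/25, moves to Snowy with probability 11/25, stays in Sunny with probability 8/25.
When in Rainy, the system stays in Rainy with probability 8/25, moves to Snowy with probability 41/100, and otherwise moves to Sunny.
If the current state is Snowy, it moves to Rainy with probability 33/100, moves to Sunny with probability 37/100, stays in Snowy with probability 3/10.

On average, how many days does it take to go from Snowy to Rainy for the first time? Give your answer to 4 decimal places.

Let t(s) be the expected number of days to first reach Rainy from state s, with t(Rainy) = 0. Conditioning on the first day:
t(Sunny) = 1 + 0.32·t(Sunny) + 0.44·t(Snowy)
t(Snowy) = 1 + 0.37·t(Sunny) + 0.3·t(Snowy)
Solving: t(Sunny) = 3.6398, t(Snowy) = 3.3525.
Expected days from Snowy to Rainy: 3.3525.

3.3525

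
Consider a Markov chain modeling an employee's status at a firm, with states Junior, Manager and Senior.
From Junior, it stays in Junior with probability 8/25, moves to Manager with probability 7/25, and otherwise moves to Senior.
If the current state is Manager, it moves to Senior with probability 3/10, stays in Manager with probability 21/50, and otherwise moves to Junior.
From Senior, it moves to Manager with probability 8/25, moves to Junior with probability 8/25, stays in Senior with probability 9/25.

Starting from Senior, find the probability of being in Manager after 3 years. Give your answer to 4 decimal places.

Propagate the distribution vector 3 years from Senior.
After 0 years: (0.0000, 0.0000, 1.0000)
After 1 year: (0.3200, 0.3200, 0.3600)
After 2 years: (0.3072, 0.3392, 0.3536)
After 3 years: (0.3064, 0.3416, 0.3519)
P(in Manager after 3 years) = 0.3416

0.3416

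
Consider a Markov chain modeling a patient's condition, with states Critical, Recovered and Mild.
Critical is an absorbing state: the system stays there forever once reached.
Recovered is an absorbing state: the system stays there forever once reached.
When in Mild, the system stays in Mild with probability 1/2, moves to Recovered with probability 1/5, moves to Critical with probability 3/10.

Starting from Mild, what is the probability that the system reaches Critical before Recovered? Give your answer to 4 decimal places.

0.6000

Let h(s) be the probability of absorption at Critical starting from transient state s. Then h(Critical) = 1 and h(Recovered) = 0. By first-step analysis:
h(Mild) = 0.3·1 + 0.2·0 + 0.5·h(Mild)
Solving: h(Mild) = 0.6000.
Starting from Mild, the probability is 0.6000.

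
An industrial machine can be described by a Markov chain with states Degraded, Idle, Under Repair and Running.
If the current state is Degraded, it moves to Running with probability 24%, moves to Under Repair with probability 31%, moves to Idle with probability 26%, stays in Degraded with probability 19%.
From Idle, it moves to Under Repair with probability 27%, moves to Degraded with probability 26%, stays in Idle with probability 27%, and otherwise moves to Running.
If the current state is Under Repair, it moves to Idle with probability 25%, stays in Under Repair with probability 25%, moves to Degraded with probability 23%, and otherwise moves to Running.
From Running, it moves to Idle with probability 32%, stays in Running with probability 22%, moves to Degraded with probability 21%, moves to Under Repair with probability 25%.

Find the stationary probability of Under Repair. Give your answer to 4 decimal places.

0.2690

Let the stationary distribution be π with π = πP and π_1 + π_2 + π_3 + π_4 = 1.
π_1 = 0.19·π_1 + 0.26·π_2 + 0.23·π_3 + 0.21·π_4
π_2 = 0.26·π_1 + 0.27·π_2 + 0.25·π_3 + 0.32·π_4
π_3 = 0.31·π_1 + 0.27·π_2 + 0.25·π_3 + 0.25·π_4
Solving with the normalization constraint gives π = (0.2246, 0.2740, 0.2690, 0.2325).
So the stationary probability of Under Repair is 0.2690.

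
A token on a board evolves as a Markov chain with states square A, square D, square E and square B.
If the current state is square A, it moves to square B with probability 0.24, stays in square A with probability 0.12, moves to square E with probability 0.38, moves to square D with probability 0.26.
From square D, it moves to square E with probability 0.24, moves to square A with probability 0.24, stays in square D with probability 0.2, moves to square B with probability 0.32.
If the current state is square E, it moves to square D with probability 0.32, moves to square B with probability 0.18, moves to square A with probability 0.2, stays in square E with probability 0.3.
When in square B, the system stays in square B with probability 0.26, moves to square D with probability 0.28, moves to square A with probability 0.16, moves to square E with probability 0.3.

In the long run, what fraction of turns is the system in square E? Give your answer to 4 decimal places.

0.2989

Let the stationary distribution be π with π = πP and π_1 + π_2 + π_3 + π_4 = 1.
π_1 = 0.12·π_1 + 0.24·π_2 + 0.2·π_3 + 0.16·π_4
π_2 = 0.26·π_1 + 0.2·π_2 + 0.32·π_3 + 0.28·π_4
π_3 = 0.38·π_1 + 0.24·π_2 + 0.3·π_3 + 0.3·π_4
Solving with the normalization constraint gives π = (0.1859, 0.2669, 0.2989, 0.2484).
So the stationary probability of square E is 0.2989.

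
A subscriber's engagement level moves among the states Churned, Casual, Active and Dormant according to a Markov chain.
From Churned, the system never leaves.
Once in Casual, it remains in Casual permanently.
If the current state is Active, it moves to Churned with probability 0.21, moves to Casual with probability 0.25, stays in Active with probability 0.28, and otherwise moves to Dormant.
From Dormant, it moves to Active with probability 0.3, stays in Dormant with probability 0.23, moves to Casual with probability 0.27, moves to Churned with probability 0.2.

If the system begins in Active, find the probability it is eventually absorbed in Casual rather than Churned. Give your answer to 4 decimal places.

0.5514

Let h(s) be the probability of absorption at Casual starting from transient state s. Then h(Casual) = 1 and h(Churned) = 0. By first-step analysis:
h(Active) = 0.21·0 + 0.25·1 + 0.28·h(Active) + 0.26·h(Dormant)
h(Dormant) = 0.2·0 + 0.27·1 + 0.3·h(Active) + 0.23·h(Dormant)
Solving: h(Active) = 0.5514, h(Dormant) = 0.5655.
Starting from Active, the probability is 0.5514.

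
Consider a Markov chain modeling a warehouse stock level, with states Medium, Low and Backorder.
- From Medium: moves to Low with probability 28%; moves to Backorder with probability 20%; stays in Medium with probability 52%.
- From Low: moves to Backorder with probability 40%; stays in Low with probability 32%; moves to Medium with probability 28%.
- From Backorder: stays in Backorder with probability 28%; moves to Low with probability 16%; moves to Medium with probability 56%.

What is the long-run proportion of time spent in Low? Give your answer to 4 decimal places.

0.2575

Let the stationary distribution be π with π = πP and π_1 + π_2 + π_3 = 1.
π_1 = 0.52·π_1 + 0.28·π_2 + 0.56·π_3
π_2 = 0.28·π_1 + 0.32·π_2 + 0.16·π_3
Solving with the normalization constraint gives π = (0.4691, 0.2575, 0.2734).
So the stationary probability of Low is 0.2575.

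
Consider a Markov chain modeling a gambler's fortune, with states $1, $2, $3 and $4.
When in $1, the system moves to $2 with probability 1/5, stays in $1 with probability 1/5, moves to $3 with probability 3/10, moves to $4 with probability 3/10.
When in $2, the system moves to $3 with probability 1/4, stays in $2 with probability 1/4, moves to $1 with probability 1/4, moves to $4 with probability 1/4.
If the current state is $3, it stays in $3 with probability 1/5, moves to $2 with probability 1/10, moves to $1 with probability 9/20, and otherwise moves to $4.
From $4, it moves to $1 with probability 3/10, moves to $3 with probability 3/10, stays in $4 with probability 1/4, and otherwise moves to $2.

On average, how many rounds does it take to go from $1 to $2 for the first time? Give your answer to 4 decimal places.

Let t(s) be the expected number of rounds to first reach $2 from state s, with t($2) = 0. Conditioning on the first round:
t($1) = 1 + 0.2·t($1) + 0.3·t($3) + 0.3·t($4)
t($3) = 1 + 0.45·t($1) + 0.2·t($3) + 0.25·t($4)
t($4) = 1 + 0.3·t($1) + 0.3·t($3) + 0.25·t($4)
Solving: t($1) = 6.2857, t($3) = 6.8435, t($4) = 6.5850.
Expected rounds from $1 to $2: 6.2857.

6.2857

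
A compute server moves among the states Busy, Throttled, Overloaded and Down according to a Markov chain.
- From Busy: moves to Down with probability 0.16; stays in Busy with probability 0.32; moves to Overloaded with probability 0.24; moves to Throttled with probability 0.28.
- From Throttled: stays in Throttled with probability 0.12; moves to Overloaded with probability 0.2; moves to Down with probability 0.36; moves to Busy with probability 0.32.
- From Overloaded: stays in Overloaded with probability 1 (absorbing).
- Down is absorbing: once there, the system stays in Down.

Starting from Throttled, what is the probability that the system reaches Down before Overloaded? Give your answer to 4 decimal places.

Let h(s) be the probability of absorption at Down starting from transient state s. Then h(Down) = 1 and h(Overloaded) = 0. By first-step analysis:
h(Busy) = 0.32·h(Busy) + 0.28·h(Throttled) + 0.24·0 + 0.16·1
h(Throttled) = 0.32·h(Busy) + 0.12·h(Throttled) + 0.2·0 + 0.36·1
Solving: h(Busy) = 0.4748, h(Throttled) = 0.5818.
Starting from Throttled, the probability is 0.5818.

0.5818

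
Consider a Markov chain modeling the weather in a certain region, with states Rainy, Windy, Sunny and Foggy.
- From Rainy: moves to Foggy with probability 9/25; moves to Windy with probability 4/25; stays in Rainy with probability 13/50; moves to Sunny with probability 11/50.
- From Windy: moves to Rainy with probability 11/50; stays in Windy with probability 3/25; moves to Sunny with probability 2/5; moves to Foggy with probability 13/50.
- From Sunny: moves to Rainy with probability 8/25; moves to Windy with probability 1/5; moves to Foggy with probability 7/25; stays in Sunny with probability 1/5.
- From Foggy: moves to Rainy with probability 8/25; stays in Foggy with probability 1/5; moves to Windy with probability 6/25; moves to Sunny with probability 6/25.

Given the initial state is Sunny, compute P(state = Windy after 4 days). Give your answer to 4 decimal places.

0.1848

Propagate the distribution vector 4 days from Sunny.
After 0 days: (0.0000, 0.0000, 1.0000, 0.0000)
After 1 day: (0.3200, 0.2000, 0.2000, 0.2800)
After 2 days: (0.2808, 0.1824, 0.2576, 0.2792)
After 3 days: (0.2849, 0.1853, 0.2533, 0.2765)
After 4 days: (0.2844, 0.1848, 0.2538, 0.2770)
P(in Windy after 4 days) = 0.1848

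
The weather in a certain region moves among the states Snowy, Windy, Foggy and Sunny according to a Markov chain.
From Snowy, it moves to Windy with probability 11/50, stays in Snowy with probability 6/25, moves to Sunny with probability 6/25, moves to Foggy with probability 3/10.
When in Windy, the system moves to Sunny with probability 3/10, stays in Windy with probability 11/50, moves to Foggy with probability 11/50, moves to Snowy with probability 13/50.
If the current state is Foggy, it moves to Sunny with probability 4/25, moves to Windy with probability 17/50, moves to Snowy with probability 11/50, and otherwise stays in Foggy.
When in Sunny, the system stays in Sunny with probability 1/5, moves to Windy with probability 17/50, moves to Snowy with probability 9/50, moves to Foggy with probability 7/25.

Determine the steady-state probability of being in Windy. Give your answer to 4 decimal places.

Let the stationary distribution be π with π = πP and π_1 + π_2 + π_3 + π_4 = 1.
π_1 = 0.24·π_1 + 0.26·π_2 + 0.22·π_3 + 0.18·π_4
π_2 = 0.22·π_1 + 0.22·π_2 + 0.34·π_3 + 0.34·π_4
π_3 = 0.3·π_1 + 0.22·π_2 + 0.28·π_3 + 0.28·π_4
Solving with the normalization constraint gives π = (0.2267, 0.2793, 0.2678, 0.2263).
So the stationary probability of Windy is 0.2793.

0.2793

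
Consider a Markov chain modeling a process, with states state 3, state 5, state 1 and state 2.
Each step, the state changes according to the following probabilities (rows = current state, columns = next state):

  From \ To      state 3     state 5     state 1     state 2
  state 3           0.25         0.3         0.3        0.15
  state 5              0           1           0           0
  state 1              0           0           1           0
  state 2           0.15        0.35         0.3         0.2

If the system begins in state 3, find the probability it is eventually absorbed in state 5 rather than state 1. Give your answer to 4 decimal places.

Let h(s) be the probability of absorption at state 5 starting from transient state s. Then h(state 5) = 1 and h(state 1) = 0. By first-step analysis:
h(state 3) = 0.25·h(state 3) + 0.3·1 + 0.3·0 + 0.15·h(state 2)
h(state 2) = 0.15·h(state 3) + 0.35·1 + 0.3·0 + 0.2·h(state 2)
Solving: h(state 3) = 0.5065, h(state 2) = 0.5325.
Starting from state 3, the probability is 0.5065.

0.5065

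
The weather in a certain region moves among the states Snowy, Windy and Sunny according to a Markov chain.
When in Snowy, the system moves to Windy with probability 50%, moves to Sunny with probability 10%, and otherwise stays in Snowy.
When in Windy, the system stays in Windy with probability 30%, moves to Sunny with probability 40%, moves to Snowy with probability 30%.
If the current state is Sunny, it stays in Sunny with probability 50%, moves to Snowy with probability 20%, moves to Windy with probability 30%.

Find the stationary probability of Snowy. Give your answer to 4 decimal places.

Let the stationary distribution be π with π = πP and π_1 + π_2 + π_3 = 1.
π_1 = 0.4·π_1 + 0.3·π_2 + 0.2·π_3
π_2 = 0.5·π_1 + 0.3·π_2 + 0.3·π_3
Solving with the normalization constraint gives π = (0.2949, 0.3590, 0.3462).
So the stationary probability of Snowy is 0.2949.

0.2949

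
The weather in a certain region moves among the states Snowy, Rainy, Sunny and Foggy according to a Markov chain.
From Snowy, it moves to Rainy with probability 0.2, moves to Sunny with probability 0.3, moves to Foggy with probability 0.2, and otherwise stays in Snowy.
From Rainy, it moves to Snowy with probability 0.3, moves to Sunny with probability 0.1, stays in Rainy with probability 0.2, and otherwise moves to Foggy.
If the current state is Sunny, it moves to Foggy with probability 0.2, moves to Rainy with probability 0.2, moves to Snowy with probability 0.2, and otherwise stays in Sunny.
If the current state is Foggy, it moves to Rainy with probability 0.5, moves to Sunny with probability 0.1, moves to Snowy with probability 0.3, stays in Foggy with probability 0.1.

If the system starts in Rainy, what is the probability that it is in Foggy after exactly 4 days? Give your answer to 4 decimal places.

Propagate the distribution vector 4 days from Rainy.
After 0 days: (0.0000, 1.0000, 0.0000, 0.0000)
After 1 day: (0.3000, 0.2000, 0.1000, 0.4000)
After 2 days: (0.2900, 0.3200, 0.1900, 0.2000)
After 3 days: (0.2810, 0.2600, 0.2150, 0.2440)
After 4 days: (0.2785, 0.2732, 0.2207, 0.2276)
P(in Foggy after 4 days) = 0.2276

0.2276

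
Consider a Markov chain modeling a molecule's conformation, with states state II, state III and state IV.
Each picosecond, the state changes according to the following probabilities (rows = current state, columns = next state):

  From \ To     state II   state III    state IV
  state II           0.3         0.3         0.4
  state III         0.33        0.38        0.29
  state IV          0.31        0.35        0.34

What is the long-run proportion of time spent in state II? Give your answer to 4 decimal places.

Let the stationary distribution be π with π = πP and π_1 + π_2 + π_3 = 1.
π_1 = 0.3·π_1 + 0.33·π_2 + 0.31·π_3
π_2 = 0.3·π_1 + 0.38·π_2 + 0.35·π_3
Solving with the normalization constraint gives π = (0.3138, 0.3447, 0.3416).
So the stationary probability of state II is 0.3138.

0.3138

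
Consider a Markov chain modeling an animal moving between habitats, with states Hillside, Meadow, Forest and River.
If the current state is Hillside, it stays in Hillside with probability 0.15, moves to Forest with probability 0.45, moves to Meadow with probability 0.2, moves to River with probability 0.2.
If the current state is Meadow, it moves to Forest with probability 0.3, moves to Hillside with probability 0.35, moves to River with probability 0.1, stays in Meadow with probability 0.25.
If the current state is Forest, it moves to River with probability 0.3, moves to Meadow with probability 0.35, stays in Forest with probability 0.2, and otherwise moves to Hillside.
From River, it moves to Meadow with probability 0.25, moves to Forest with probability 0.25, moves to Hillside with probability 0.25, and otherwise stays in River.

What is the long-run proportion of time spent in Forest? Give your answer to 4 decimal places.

0.2937

Let the stationary distribution be π with π = πP and π_1 + π_2 + π_3 + π_4 = 1.
π_1 = 0.15·π_1 + 0.35·π_2 + 0.15·π_3 + 0.25·π_4
π_2 = 0.2·π_1 + 0.25·π_2 + 0.35·π_3 + 0.25·π_4
π_3 = 0.45·π_1 + 0.3·π_2 + 0.2·π_3 + 0.25·π_4
Solving with the normalization constraint gives π = (0.2249, 0.2681, 0.2937, 0.2132).
So the stationary probability of Forest is 0.2937.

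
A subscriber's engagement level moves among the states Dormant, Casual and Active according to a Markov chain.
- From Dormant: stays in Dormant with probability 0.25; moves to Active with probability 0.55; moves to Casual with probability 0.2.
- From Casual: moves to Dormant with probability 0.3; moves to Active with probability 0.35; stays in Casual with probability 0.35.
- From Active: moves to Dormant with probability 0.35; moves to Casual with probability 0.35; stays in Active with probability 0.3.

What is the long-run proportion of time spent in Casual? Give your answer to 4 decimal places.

0.3043

Let the stationary distribution be π with π = πP and π_1 + π_2 + π_3 = 1.
π_1 = 0.25·π_1 + 0.3·π_2 + 0.35·π_3
π_2 = 0.2·π_1 + 0.35·π_2 + 0.35·π_3
Solving with the normalization constraint gives π = (0.3043, 0.3043, 0.3913).
So the stationary probability of Casual is 0.3043.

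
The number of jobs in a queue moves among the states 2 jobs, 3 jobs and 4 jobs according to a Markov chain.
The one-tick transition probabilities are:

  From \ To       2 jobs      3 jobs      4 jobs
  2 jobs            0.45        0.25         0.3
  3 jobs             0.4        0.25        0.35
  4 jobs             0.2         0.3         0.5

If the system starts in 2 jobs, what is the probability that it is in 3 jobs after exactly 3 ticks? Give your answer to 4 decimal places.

0.2686

Propagate the distribution vector 3 ticks from 2 jobs.
After 0 ticks: (1.0000, 0.0000, 0.0000)
After 1 tick: (0.4500, 0.2500, 0.3000)
After 2 ticks: (0.3625, 0.2650, 0.3725)
After 3 ticks: (0.3436, 0.2686, 0.3878)
P(in 3 jobs after 3 ticks) = 0.2686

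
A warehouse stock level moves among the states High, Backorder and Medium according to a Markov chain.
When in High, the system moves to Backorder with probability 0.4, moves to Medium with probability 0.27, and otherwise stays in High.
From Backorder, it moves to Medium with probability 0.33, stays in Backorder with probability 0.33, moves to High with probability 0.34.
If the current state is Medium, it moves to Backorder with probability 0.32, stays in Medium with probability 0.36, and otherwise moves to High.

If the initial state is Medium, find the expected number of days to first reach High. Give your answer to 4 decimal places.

Let t(s) be the expected number of days to first reach High from state s, with t(High) = 0. Conditioning on the first day:
t(Backorder) = 1 + 0.33·t(Backorder) + 0.33·t(Medium)
t(Medium) = 1 + 0.32·t(Backorder) + 0.36·t(Medium)
Solving: t(Backorder) = 3.0012, t(Medium) = 3.0631.
Expected days from Medium to High: 3.0631.

3.0631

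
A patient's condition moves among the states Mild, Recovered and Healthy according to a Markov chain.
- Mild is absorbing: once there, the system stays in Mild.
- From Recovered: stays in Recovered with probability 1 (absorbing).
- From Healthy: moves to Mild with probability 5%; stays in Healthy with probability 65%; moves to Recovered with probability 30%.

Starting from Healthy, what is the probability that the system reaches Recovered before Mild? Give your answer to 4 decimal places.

Let h(s) be the probability of absorption at Recovered starting from transient state s. Then h(Recovered) = 1 and h(Mild) = 0. By first-step analysis:
h(Healthy) = 0.05·0 + 0.3·1 + 0.65·h(Healthy)
Solving: h(Healthy) = 0.8571.
Starting from Healthy, the probability is 0.8571.

0.8571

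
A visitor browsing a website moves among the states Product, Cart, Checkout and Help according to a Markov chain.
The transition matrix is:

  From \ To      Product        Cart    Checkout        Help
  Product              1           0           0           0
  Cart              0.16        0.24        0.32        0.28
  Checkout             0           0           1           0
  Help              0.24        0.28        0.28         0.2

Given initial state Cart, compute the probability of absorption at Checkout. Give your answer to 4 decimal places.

0.6314

Let h(s) be the probability of absorption at Checkout starting from transient state s. Then h(Checkout) = 1 and h(Product) = 0. By first-step analysis:
h(Cart) = 0.16·0 + 0.24·h(Cart) + 0.32·1 + 0.28·h(Help)
h(Help) = 0.24·0 + 0.28·h(Cart) + 0.28·1 + 0.2·h(Help)
Solving: h(Cart) = 0.6314, h(Help) = 0.5710.
Starting from Cart, the probability is 0.6314.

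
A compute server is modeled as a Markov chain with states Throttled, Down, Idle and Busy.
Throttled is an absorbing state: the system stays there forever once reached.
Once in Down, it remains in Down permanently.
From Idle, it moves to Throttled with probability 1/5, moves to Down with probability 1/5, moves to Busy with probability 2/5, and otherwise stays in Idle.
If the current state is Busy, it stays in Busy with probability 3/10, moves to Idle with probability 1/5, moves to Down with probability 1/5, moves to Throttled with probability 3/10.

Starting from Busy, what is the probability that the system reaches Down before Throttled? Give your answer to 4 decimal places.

0.4167

Let h(s) be the probability of absorption at Down starting from transient state s. Then h(Down) = 1 and h(Throttled) = 0. By first-step analysis:
h(Idle) = 0.2·0 + 0.2·1 + 0.2·h(Idle) + 0.4·h(Busy)
h(Busy) = 0.3·0 + 0.2·1 + 0.2·h(Idle) + 0.3·h(Busy)
Solving: h(Idle) = 0.4583, h(Busy) = 0.4167.
Starting from Busy, the probability is 0.4167.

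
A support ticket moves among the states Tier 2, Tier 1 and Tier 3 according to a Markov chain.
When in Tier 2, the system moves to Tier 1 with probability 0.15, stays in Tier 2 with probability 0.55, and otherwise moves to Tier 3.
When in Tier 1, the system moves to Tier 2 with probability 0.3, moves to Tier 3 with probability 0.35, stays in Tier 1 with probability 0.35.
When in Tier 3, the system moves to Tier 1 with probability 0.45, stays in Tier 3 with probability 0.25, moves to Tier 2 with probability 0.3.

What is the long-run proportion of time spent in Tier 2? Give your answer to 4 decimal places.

Let the stationary distribution be π with π = πP and π_1 + π_2 + π_3 = 1.
π_1 = 0.55·π_1 + 0.3·π_2 + 0.3·π_3
π_2 = 0.15·π_1 + 0.35·π_2 + 0.45·π_3
Solving with the normalization constraint gives π = (0.4000, 0.3000, 0.3000).
So the stationary probability of Tier 2 is 0.4000.

0.4000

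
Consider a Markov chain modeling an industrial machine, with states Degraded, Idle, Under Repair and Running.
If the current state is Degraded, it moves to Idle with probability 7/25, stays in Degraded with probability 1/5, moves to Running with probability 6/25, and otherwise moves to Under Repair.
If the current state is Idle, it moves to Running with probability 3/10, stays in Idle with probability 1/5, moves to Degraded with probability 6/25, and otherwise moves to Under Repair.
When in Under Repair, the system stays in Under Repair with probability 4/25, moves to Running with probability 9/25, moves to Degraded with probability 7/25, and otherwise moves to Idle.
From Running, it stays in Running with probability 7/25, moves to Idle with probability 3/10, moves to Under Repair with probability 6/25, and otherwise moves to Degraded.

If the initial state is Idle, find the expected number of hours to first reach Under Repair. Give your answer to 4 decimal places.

3.8661

Let t(s) be the expected number of hours to first reach Under Repair from state s, with t(Under Repair) = 0. Conditioning on the first hour:
t(Degraded) = 1 + 0.2·t(Degraded) + 0.28·t(Idle) + 0.24·t(Running)
t(Idle) = 1 + 0.24·t(Degraded) + 0.2·t(Idle) + 0.3·t(Running)
t(Running) = 1 + 0.18·t(Degraded) + 0.3·t(Idle) + 0.28·t(Running)
Solving: t(Degraded) = 3.7871, t(Idle) = 3.8661, t(Running) = 3.9465.
Expected hours from Idle to Under Repair: 3.8661.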